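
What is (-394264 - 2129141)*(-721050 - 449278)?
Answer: 2953211526840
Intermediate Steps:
(-394264 - 2129141)*(-721050 - 449278) = -2523405*(-1170328) = 2953211526840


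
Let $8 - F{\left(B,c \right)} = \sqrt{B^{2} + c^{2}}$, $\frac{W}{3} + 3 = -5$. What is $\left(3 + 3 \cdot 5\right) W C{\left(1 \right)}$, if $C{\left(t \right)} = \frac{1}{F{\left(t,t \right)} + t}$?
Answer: $- \frac{3888}{79} - \frac{432 \sqrt{2}}{79} \approx -56.949$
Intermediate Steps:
$W = -24$ ($W = -9 + 3 \left(-5\right) = -9 - 15 = -24$)
$F{\left(B,c \right)} = 8 - \sqrt{B^{2} + c^{2}}$
$C{\left(t \right)} = \frac{1}{8 + t - \sqrt{2} \sqrt{t^{2}}}$ ($C{\left(t \right)} = \frac{1}{\left(8 - \sqrt{t^{2} + t^{2}}\right) + t} = \frac{1}{\left(8 - \sqrt{2 t^{2}}\right) + t} = \frac{1}{\left(8 - \sqrt{2} \sqrt{t^{2}}\right) + t} = \frac{1}{8 + t - \sqrt{2} \sqrt{t^{2}}}$)
$\left(3 + 3 \cdot 5\right) W C{\left(1 \right)} = \frac{\left(3 + 3 \cdot 5\right) \left(-24\right)}{8 + 1 - \sqrt{2} \sqrt{1^{2}}} = \frac{\left(3 + 15\right) \left(-24\right)}{8 + 1 - \sqrt{2} \sqrt{1}} = \frac{18 \left(-24\right)}{8 + 1 - \sqrt{2} \cdot 1} = - \frac{432}{8 + 1 - \sqrt{2}} = - \frac{432}{9 - \sqrt{2}}$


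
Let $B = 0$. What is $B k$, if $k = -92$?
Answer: $0$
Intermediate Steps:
$B k = 0 \left(-92\right) = 0$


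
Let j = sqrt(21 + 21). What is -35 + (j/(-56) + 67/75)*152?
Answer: 7559/75 - 19*sqrt(42)/7 ≈ 83.196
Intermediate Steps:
j = sqrt(42) ≈ 6.4807
-35 + (j/(-56) + 67/75)*152 = -35 + (sqrt(42)/(-56) + 67/75)*152 = -35 + (sqrt(42)*(-1/56) + 67*(1/75))*152 = -35 + (-sqrt(42)/56 + 67/75)*152 = -35 + (67/75 - sqrt(42)/56)*152 = -35 + (10184/75 - 19*sqrt(42)/7) = 7559/75 - 19*sqrt(42)/7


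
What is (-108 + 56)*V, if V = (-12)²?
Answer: -7488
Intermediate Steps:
V = 144
(-108 + 56)*V = (-108 + 56)*144 = -52*144 = -7488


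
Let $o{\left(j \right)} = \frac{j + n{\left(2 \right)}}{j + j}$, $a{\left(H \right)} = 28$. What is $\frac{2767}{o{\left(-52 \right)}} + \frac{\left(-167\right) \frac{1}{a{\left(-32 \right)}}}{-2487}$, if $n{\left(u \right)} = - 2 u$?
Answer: $\frac{357839675}{69636} \approx 5138.7$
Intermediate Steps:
$o{\left(j \right)} = \frac{-4 + j}{2 j}$ ($o{\left(j \right)} = \frac{j - 4}{j + j} = \frac{j - 4}{2 j} = \left(-4 + j\right) \frac{1}{2 j} = \frac{-4 + j}{2 j}$)
$\frac{2767}{o{\left(-52 \right)}} + \frac{\left(-167\right) \frac{1}{a{\left(-32 \right)}}}{-2487} = \frac{2767}{\frac{1}{2} \frac{1}{-52} \left(-4 - 52\right)} + \frac{\left(-167\right) \frac{1}{28}}{-2487} = \frac{2767}{\frac{1}{2} \left(- \frac{1}{52}\right) \left(-56\right)} + \left(-167\right) \frac{1}{28} \left(- \frac{1}{2487}\right) = \frac{2767}{\frac{7}{13}} - - \frac{167}{69636} = 2767 \cdot \frac{13}{7} + \frac{167}{69636} = \frac{35971}{7} + \frac{167}{69636} = \frac{357839675}{69636}$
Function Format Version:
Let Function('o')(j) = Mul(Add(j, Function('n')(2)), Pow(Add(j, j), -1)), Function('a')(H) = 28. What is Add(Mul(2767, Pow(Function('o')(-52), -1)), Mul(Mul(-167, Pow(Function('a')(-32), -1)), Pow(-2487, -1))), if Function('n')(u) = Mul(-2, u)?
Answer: Rational(357839675, 69636) ≈ 5138.7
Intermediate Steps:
Function('o')(j) = Mul(Rational(1, 2), Pow(j, -1), Add(-4, j)) (Function('o')(j) = Mul(Add(j, Mul(-2, 2)), Pow(Add(j, j), -1)) = Mul(Add(j, -4), Pow(Mul(2, j), -1)) = Mul(Add(-4, j), Mul(Rational(1, 2), Pow(j, -1))) = Mul(Rational(1, 2), Pow(j, -1), Add(-4, j)))
Add(Mul(2767, Pow(Function('o')(-52), -1)), Mul(Mul(-167, Pow(Function('a')(-32), -1)), Pow(-2487, -1))) = Add(Mul(2767, Pow(Mul(Rational(1, 2), Pow(-52, -1), Add(-4, -52)), -1)), Mul(Mul(-167, Pow(28, -1)), Pow(-2487, -1))) = Add(Mul(2767, Pow(Mul(Rational(1, 2), Rational(-1, 52), -56), -1)), Mul(Mul(-167, Rational(1, 28)), Rational(-1, 2487))) = Add(Mul(2767, Pow(Rational(7, 13), -1)), Mul(Rational(-167, 28), Rational(-1, 2487))) = Add(Mul(2767, Rational(13, 7)), Rational(167, 69636)) = Add(Rational(35971, 7), Rational(167, 69636)) = Rational(357839675, 69636)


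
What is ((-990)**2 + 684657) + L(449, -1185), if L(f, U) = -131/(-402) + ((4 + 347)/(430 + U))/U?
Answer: 199581845957159/119886450 ≈ 1.6648e+6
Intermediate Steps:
L(f, U) = 131/402 + 351/(U*(430 + U)) (L(f, U) = -131*(-1/402) + (351/(430 + U))/U = 131/402 + 351/(U*(430 + U)))
((-990)**2 + 684657) + L(449, -1185) = ((-990)**2 + 684657) + (1/402)*(141102 + 131*(-1185)**2 + 56330*(-1185))/(-1185*(430 - 1185)) = (980100 + 684657) + (1/402)*(-1/1185)*(141102 + 131*1404225 - 66751050)/(-755) = 1664757 + (1/402)*(-1/1185)*(-1/755)*(141102 + 183953475 - 66751050) = 1664757 + (1/402)*(-1/1185)*(-1/755)*117343527 = 1664757 + 39114509/119886450 = 199581845957159/119886450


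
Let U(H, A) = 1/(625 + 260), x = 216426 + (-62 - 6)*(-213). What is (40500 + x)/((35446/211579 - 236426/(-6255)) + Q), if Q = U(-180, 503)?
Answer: 21192282317447550/2964513220099 ≈ 7148.7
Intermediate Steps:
x = 230910 (x = 216426 - 68*(-213) = 216426 + 14484 = 230910)
U(H, A) = 1/885
Q = 1/885 ≈ 0.0011299
(40500 + x)/((35446/211579 - 236426/(-6255)) + Q) = (40500 + 230910)/((35446/211579 - 236426/(-6255)) + 1/885) = 271410/((35446*(1/211579) - 236426*(-1/6255)) + 1/885) = 271410/((35446/211579 + 236426/6255) + 1/885) = 271410/(50244491384/1323426645 + 1/885) = 271410/(2964513220099/78082172055) = 271410*(78082172055/2964513220099) = 21192282317447550/2964513220099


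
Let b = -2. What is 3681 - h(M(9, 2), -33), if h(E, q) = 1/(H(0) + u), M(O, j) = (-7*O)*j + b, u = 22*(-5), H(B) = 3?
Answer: 393868/107 ≈ 3681.0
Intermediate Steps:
u = -110
M(O, j) = -2 - 7*O*j (M(O, j) = (-7*O)*j - 2 = -7*O*j - 2 = -2 - 7*O*j)
h(E, q) = -1/107 (h(E, q) = 1/(3 - 110) = 1/(-107) = -1/107)
3681 - h(M(9, 2), -33) = 3681 - 1*(-1/107) = 3681 + 1/107 = 393868/107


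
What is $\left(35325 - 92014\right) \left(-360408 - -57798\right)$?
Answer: $17154658290$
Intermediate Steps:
$\left(35325 - 92014\right) \left(-360408 - -57798\right) = \left(35325 - 92014\right) \left(-360408 + 57798\right) = \left(-56689\right) \left(-302610\right) = 17154658290$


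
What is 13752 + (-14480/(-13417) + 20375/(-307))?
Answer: 56375823273/4119019 ≈ 13687.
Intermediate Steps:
13752 + (-14480/(-13417) + 20375/(-307)) = 13752 + (-14480*(-1/13417) + 20375*(-1/307)) = 13752 + (14480/13417 - 20375/307) = 13752 - 268926015/4119019 = 56375823273/4119019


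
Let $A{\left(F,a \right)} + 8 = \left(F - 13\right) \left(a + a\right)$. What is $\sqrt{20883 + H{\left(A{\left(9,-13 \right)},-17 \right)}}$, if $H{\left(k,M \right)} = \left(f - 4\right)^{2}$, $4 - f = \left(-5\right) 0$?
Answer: $\sqrt{20883} \approx 144.51$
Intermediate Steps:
$f = 4$ ($f = 4 - \left(-5\right) 0 = 4 - 0 = 4 + 0 = 4$)
$A{\left(F,a \right)} = -8 + 2 a \left(-13 + F\right)$ ($A{\left(F,a \right)} = -8 + \left(F - 13\right) \left(a + a\right) = -8 + \left(-13 + F\right) 2 a = -8 + 2 a \left(-13 + F\right)$)
$H{\left(k,M \right)} = 0$ ($H{\left(k,M \right)} = \left(4 - 4\right)^{2} = 0^{2} = 0$)
$\sqrt{20883 + H{\left(A{\left(9,-13 \right)},-17 \right)}} = \sqrt{20883 + 0} = \sqrt{20883}$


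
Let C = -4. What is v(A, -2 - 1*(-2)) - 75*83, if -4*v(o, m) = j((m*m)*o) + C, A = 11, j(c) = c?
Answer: -6224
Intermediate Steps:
v(o, m) = 1 - o*m²/4 (v(o, m) = -((m*m)*o - 4)/4 = -(m²*o - 4)/4 = -(o*m² - 4)/4 = -(-4 + o*m²)/4 = 1 - o*m²/4)
v(A, -2 - 1*(-2)) - 75*83 = (1 - ¼*11*(-2 - 1*(-2))²) - 75*83 = (1 - ¼*11*(-2 + 2)²) - 6225 = (1 - ¼*11*0²) - 6225 = (1 - ¼*11*0) - 6225 = (1 + 0) - 6225 = 1 - 6225 = -6224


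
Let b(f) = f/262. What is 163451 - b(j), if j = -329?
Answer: 42824491/262 ≈ 1.6345e+5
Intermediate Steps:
b(f) = f/262 (b(f) = f*(1/262) = f/262)
163451 - b(j) = 163451 - (-329)/262 = 163451 - 1*(-329/262) = 163451 + 329/262 = 42824491/262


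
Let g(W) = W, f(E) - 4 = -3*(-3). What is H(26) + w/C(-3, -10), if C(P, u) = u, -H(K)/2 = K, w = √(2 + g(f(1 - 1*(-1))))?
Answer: -52 - √15/10 ≈ -52.387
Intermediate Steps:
f(E) = 13 (f(E) = 4 - 3*(-3) = 4 + 9 = 13)
w = √15 (w = √(2 + 13) = √15 ≈ 3.8730)
H(K) = -2*K
H(26) + w/C(-3, -10) = -2*26 + √15/(-10) = -52 - √15/10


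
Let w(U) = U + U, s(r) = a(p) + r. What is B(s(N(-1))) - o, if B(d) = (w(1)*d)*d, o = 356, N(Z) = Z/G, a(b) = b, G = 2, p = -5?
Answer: -591/2 ≈ -295.50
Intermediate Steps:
N(Z) = Z/2
s(r) = -5 + r
w(U) = 2*U
B(d) = 2*d² (B(d) = ((2*1)*d)*d = (2*d)*d = 2*d²)
B(s(N(-1))) - o = 2*(-5 + (½)*(-1))² - 1*356 = 2*(-5 - ½)² - 356 = 2*(-11/2)² - 356 = 2*(121/4) - 356 = 121/2 - 356 = -591/2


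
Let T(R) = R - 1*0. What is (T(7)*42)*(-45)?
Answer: -13230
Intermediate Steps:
T(R) = R (T(R) = R + 0 = R)
(T(7)*42)*(-45) = (7*42)*(-45) = 294*(-45) = -13230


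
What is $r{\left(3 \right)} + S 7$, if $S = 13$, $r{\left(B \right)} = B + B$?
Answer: $97$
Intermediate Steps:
$r{\left(B \right)} = 2 B$
$r{\left(3 \right)} + S 7 = 2 \cdot 3 + 13 \cdot 7 = 6 + 91 = 97$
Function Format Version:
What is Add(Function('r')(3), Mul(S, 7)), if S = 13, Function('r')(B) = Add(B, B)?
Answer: 97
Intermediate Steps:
Function('r')(B) = Mul(2, B)
Add(Function('r')(3), Mul(S, 7)) = Add(Mul(2, 3), Mul(13, 7)) = Add(6, 91) = 97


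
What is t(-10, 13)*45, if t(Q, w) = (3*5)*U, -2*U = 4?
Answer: -1350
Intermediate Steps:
U = -2 (U = -½*4 = -2)
t(Q, w) = -30 (t(Q, w) = (3*5)*(-2) = 15*(-2) = -30)
t(-10, 13)*45 = -30*45 = -1350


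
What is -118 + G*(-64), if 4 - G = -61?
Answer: -4278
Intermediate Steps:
G = 65 (G = 4 - 1*(-61) = 4 + 61 = 65)
-118 + G*(-64) = -118 + 65*(-64) = -118 - 4160 = -4278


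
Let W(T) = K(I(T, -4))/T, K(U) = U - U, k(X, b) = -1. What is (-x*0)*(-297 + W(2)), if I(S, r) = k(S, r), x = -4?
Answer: 0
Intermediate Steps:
I(S, r) = -1
K(U) = 0
W(T) = 0 (W(T) = 0/T = 0)
(-x*0)*(-297 + W(2)) = (-1*(-4)*0)*(-297 + 0) = (4*0)*(-297) = 0*(-297) = 0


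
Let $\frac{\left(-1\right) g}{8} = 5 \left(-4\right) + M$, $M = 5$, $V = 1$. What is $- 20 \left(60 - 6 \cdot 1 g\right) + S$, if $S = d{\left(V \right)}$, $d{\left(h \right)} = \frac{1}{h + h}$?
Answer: $\frac{26401}{2} \approx 13201.0$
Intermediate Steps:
$d{\left(h \right)} = \frac{1}{2 h}$
$S = \frac{1}{2}$ ($S = \frac{1}{2 \cdot 1} = \frac{1}{2} \cdot 1 = \frac{1}{2} \approx 0.5$)
$g = 120$ ($g = - 8 \left(5 \left(-4\right) + 5\right) = - 8 \left(-20 + 5\right) = \left(-8\right) \left(-15\right) = 120$)
$- 20 \left(60 - 6 \cdot 1 g\right) + S = - 20 \left(60 - 6 \cdot 1 \cdot 120\right) + \frac{1}{2} = - 20 \left(60 - 6 \cdot 120\right) + \frac{1}{2} = - 20 \left(60 - 720\right) + \frac{1}{2} = \left(-20\right) \left(-660\right) + \frac{1}{2} = 13200 + \frac{1}{2} = \frac{26401}{2}$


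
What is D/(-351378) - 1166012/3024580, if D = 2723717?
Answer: -2161952732099/265692717810 ≈ -8.1370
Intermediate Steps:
D/(-351378) - 1166012/3024580 = 2723717/(-351378) - 1166012/3024580 = 2723717*(-1/351378) - 1166012*1/3024580 = -2723717/351378 - 291503/756145 = -2161952732099/265692717810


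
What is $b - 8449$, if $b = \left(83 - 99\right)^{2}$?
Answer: $-8193$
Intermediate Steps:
$b = 256$ ($b = \left(-16\right)^{2} = 256$)
$b - 8449 = 256 - 8449 = -8193$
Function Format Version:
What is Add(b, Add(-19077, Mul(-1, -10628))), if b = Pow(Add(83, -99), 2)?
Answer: -8193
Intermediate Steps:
b = 256 (b = Pow(-16, 2) = 256)
Add(b, Add(-19077, Mul(-1, -10628))) = Add(256, Add(-19077, Mul(-1, -10628))) = Add(256, Add(-19077, 10628)) = Add(256, -8449) = -8193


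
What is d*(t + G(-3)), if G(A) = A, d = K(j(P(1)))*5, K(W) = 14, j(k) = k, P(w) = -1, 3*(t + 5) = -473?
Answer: -34790/3 ≈ -11597.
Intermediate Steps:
t = -488/3 (t = -5 + (1/3)*(-473) = -5 - 473/3 = -488/3 ≈ -162.67)
d = 70 (d = 14*5 = 70)
d*(t + G(-3)) = 70*(-488/3 - 3) = 70*(-497/3) = -34790/3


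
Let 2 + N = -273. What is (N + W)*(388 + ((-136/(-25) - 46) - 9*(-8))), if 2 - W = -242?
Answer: -325066/25 ≈ -13003.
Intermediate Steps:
W = 244 (W = 2 - 1*(-242) = 2 + 242 = 244)
N = -275 (N = -2 - 273 = -275)
(N + W)*(388 + ((-136/(-25) - 46) - 9*(-8))) = (-275 + 244)*(388 + ((-136/(-25) - 46) - 9*(-8))) = -31*(388 + ((-136*(-1/25) - 46) + 72)) = -31*(388 + ((136/25 - 46) + 72)) = -31*(388 + (-1014/25 + 72)) = -31*(388 + 786/25) = -31*10486/25 = -325066/25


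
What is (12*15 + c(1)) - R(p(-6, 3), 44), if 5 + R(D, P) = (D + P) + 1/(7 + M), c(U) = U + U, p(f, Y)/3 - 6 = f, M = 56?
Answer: 9008/63 ≈ 142.98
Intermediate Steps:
p(f, Y) = 18 + 3*f
c(U) = 2*U
R(D, P) = -314/63 + D + P (R(D, P) = -5 + ((D + P) + 1/(7 + 56)) = -5 + ((D + P) + 1/63) = -5 + (1/63 + D + P) = -314/63 + D + P)
(12*15 + c(1)) - R(p(-6, 3), 44) = (12*15 + 2*1) - (-314/63 + (18 + 3*(-6)) + 44) = (180 + 2) - (-314/63 + (18 - 18) + 44) = 182 - (-314/63 + 0 + 44) = 182 - 1*2458/63 = 182 - 2458/63 = 9008/63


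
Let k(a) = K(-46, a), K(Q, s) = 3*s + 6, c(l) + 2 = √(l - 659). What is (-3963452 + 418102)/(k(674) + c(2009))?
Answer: -3591439550/2051663 + 26590125*√6/2051663 ≈ -1718.8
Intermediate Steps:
c(l) = -2 + √(-659 + l) (c(l) = -2 + √(l - 659) = -2 + √(-659 + l))
K(Q, s) = 6 + 3*s
k(a) = 6 + 3*a
(-3963452 + 418102)/(k(674) + c(2009)) = (-3963452 + 418102)/((6 + 3*674) + (-2 + √(-659 + 2009))) = -3545350/((6 + 2022) + (-2 + √1350)) = -3545350/(2028 + (-2 + 15*√6)) = -3545350/(2026 + 15*√6)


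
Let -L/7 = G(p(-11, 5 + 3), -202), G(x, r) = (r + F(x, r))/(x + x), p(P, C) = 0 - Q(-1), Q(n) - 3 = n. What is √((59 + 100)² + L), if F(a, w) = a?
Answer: 2*√6231 ≈ 157.87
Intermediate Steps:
Q(n) = 3 + n
p(P, C) = -2 (p(P, C) = 0 - (3 - 1) = 0 - 1*2 = 0 - 2 = -2)
G(x, r) = (r + x)/(2*x) (G(x, r) = (r + x)/(x + x) = (r + x)/((2*x)) = (r + x)*(1/(2*x)) = (r + x)/(2*x))
L = -357 (L = -7*(-202 - 2)/(2*(-2)) = -7*(-1)*(-204)/(2*2) = -7*51 = -357)
√((59 + 100)² + L) = √((59 + 100)² - 357) = √(159² - 357) = √(25281 - 357) = √24924 = 2*√6231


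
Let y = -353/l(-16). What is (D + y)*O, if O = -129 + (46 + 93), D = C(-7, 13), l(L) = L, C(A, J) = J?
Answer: 2805/8 ≈ 350.63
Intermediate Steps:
D = 13
O = 10 (O = -129 + 139 = 10)
y = 353/16 (y = -353/(-16) = -353*(-1/16) = 353/16 ≈ 22.063)
(D + y)*O = (13 + 353/16)*10 = (561/16)*10 = 2805/8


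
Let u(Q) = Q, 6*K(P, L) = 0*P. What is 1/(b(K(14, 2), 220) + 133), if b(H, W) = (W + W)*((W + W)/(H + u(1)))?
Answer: 1/193733 ≈ 5.1617e-6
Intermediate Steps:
K(P, L) = 0 (K(P, L) = (0*P)/6 = (1/6)*0 = 0)
b(H, W) = 4*W**2/(1 + H) (b(H, W) = (W + W)*((W + W)/(H + 1)) = (2*W)*((2*W)/(1 + H)) = (2*W)*(2*W/(1 + H)) = 4*W**2/(1 + H))
1/(b(K(14, 2), 220) + 133) = 1/(4*220**2/(1 + 0) + 133) = 1/(4*48400/1 + 133) = 1/(4*48400*1 + 133) = 1/(193600 + 133) = 1/193733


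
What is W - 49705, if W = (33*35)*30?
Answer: -15055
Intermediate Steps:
W = 34650 (W = 1155*30 = 34650)
W - 49705 = 34650 - 49705 = -15055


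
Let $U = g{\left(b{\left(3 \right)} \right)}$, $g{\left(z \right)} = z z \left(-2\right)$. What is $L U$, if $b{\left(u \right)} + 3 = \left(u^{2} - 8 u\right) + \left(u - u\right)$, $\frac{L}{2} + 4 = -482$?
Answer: $629856$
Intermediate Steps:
$L = -972$ ($L = -8 + 2 \left(-482\right) = -8 - 964 = -972$)
$b{\left(u \right)} = -3 + u^{2} - 8 u$ ($b{\left(u \right)} = -3 + \left(\left(u^{2} - 8 u\right) + \left(u - u\right)\right) = -3 + \left(\left(u^{2} - 8 u\right) + 0\right) = -3 + \left(u^{2} - 8 u\right) = -3 + u^{2} - 8 u$)
$g{\left(z \right)} = - 2 z^{2}$ ($g{\left(z \right)} = z^{2} \left(-2\right) = - 2 z^{2}$)
$U = -648$ ($U = - 2 \left(-3 + 3^{2} - 24\right)^{2} = - 2 \left(-3 + 9 - 24\right)^{2} = - 2 \left(-18\right)^{2} = \left(-2\right) 324 = -648$)
$L U = \left(-972\right) \left(-648\right) = 629856$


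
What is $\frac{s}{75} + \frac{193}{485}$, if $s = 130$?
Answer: $\frac{3101}{1455} \approx 2.1313$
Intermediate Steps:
$\frac{s}{75} + \frac{193}{485} = \frac{130}{75} + \frac{193}{485} = 130 \cdot \frac{1}{75} + 193 \cdot \frac{1}{485} = \frac{26}{15} + \frac{193}{485} = \frac{3101}{1455}$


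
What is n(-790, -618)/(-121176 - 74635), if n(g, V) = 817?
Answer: -817/195811 ≈ -0.0041724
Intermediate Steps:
n(-790, -618)/(-121176 - 74635) = 817/(-121176 - 74635) = 817/(-195811) = 817*(-1/195811) = -817/195811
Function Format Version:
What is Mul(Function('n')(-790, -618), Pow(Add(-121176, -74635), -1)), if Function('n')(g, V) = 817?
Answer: Rational(-817, 195811) ≈ -0.0041724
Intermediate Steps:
Mul(Function('n')(-790, -618), Pow(Add(-121176, -74635), -1)) = Mul(817, Pow(Add(-121176, -74635), -1)) = Mul(817, Pow(-195811, -1)) = Mul(817, Rational(-1, 195811)) = Rational(-817, 195811)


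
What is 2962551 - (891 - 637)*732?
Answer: 2776623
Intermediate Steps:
2962551 - (891 - 637)*732 = 2962551 - 254*732 = 2962551 - 1*185928 = 2962551 - 185928 = 2776623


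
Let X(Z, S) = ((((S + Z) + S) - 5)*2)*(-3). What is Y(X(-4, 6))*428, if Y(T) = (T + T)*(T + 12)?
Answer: 92448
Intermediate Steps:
X(Z, S) = 30 - 12*S - 6*Z (X(Z, S) = (((Z + 2*S) - 5)*2)*(-3) = ((-5 + Z + 2*S)*2)*(-3) = (-10 + 2*Z + 4*S)*(-3) = 30 - 12*S - 6*Z)
Y(T) = 2*T*(12 + T) (Y(T) = (2*T)*(12 + T) = 2*T*(12 + T))
Y(X(-4, 6))*428 = (2*(30 - 12*6 - 6*(-4))*(12 + (30 - 12*6 - 6*(-4))))*428 = (2*(30 - 72 + 24)*(12 + (30 - 72 + 24)))*428 = (2*(-18)*(12 - 18))*428 = (2*(-18)*(-6))*428 = 216*428 = 92448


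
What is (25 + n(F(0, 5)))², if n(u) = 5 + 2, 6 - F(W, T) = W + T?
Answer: 1024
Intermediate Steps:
F(W, T) = 6 - T - W (F(W, T) = 6 - (W + T) = 6 - (T + W) = 6 + (-T - W) = 6 - T - W)
n(u) = 7
(25 + n(F(0, 5)))² = (25 + 7)² = 32² = 1024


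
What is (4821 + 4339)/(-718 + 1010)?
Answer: 2290/73 ≈ 31.370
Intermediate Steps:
(4821 + 4339)/(-718 + 1010) = 9160/292 = 9160*(1/292) = 2290/73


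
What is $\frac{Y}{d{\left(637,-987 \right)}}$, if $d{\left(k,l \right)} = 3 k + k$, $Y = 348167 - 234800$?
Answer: $\frac{113367}{2548} \approx 44.493$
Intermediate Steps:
$Y = 113367$ ($Y = 348167 - 234800 = 113367$)
$d{\left(k,l \right)} = 4 k$
$\frac{Y}{d{\left(637,-987 \right)}} = \frac{113367}{4 \cdot 637} = \frac{113367}{2548}$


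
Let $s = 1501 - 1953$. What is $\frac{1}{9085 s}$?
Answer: $- \frac{1}{4106420} \approx -2.4352 \cdot 10^{-7}$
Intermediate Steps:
$s = -452$ ($s = 1501 - 1953 = -452$)
$\frac{1}{9085 s} = \frac{1}{9085 \left(-452\right)} = \frac{1}{9085} \left(- \frac{1}{452}\right) = - \frac{1}{4106420}$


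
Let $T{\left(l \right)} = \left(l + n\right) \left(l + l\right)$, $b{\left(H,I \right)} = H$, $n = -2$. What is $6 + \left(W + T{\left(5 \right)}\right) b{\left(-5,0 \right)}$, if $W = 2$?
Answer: $-154$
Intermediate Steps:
$T{\left(l \right)} = 2 l \left(-2 + l\right)$ ($T{\left(l \right)} = \left(l - 2\right) \left(l + l\right) = \left(-2 + l\right) 2 l = 2 l \left(-2 + l\right)$)
$6 + \left(W + T{\left(5 \right)}\right) b{\left(-5,0 \right)} = 6 + \left(2 + 2 \cdot 5 \left(-2 + 5\right)\right) \left(-5\right) = 6 + \left(2 + 2 \cdot 5 \cdot 3\right) \left(-5\right) = 6 + \left(2 + 30\right) \left(-5\right) = 6 + 32 \left(-5\right) = 6 - 160 = -154$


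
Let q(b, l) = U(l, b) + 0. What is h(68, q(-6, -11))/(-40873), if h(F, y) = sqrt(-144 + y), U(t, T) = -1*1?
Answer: -I*sqrt(145)/40873 ≈ -0.00029461*I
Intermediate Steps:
U(t, T) = -1
q(b, l) = -1 (q(b, l) = -1 + 0 = -1)
h(68, q(-6, -11))/(-40873) = sqrt(-144 - 1)/(-40873) = sqrt(-145)*(-1/40873) = (I*sqrt(145))*(-1/40873) = -I*sqrt(145)/40873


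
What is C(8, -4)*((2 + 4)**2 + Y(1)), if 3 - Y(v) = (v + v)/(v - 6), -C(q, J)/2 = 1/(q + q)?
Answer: -197/40 ≈ -4.9250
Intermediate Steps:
C(q, J) = -1/q (C(q, J) = -2/(q + q) = -2*1/(2*q) = -1/q)
Y(v) = 3 - 2*v/(-6 + v) (Y(v) = 3 - (v + v)/(v - 6) = 3 - 2*v/(-6 + v))
C(8, -4)*((2 + 4)**2 + Y(1)) = (-1/8)*((2 + 4)**2 + (-18 + 1)/(-6 + 1)) = (-1*1/8)*(6**2 - 17/(-5)) = -(36 - 1/5*(-17))/8 = -(36 + 17/5)/8 = -1/8*197/5 = -197/40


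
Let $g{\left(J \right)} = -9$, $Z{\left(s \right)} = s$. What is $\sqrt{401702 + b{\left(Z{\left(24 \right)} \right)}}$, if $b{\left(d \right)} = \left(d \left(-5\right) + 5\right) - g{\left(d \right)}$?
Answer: $2 \sqrt{100399} \approx 633.72$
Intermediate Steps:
$b{\left(d \right)} = 14 - 5 d$ ($b{\left(d \right)} = \left(d \left(-5\right) + 5\right) - -9 = \left(- 5 d + 5\right) + 9 = \left(5 - 5 d\right) + 9 = 14 - 5 d$)
$\sqrt{401702 + b{\left(Z{\left(24 \right)} \right)}} = \sqrt{401702 + \left(14 - 120\right)} = \sqrt{401702 - 106} = \sqrt{401596} = 2 \sqrt{100399}$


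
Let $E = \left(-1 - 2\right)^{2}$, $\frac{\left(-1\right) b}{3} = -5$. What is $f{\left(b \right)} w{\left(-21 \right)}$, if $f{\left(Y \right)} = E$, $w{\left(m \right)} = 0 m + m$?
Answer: $-189$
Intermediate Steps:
$w{\left(m \right)} = m$ ($w{\left(m \right)} = 0 + m = m$)
$b = 15$ ($b = \left(-3\right) \left(-5\right) = 15$)
$E = 9$ ($E = \left(-3\right)^{2} = 9$)
$f{\left(Y \right)} = 9$
$f{\left(b \right)} w{\left(-21 \right)} = 9 \left(-21\right) = -189$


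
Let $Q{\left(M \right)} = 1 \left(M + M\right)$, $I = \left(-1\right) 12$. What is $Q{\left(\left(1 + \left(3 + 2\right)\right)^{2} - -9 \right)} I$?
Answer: $-1080$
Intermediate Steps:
$I = -12$
$Q{\left(M \right)} = 2 M$ ($Q{\left(M \right)} = 1 \cdot 2 M = 2 M$)
$Q{\left(\left(1 + \left(3 + 2\right)\right)^{2} - -9 \right)} I = 2 \left(\left(1 + \left(3 + 2\right)\right)^{2} - -9\right) \left(-12\right) = 2 \left(\left(1 + 5\right)^{2} + 9\right) \left(-12\right) = 2 \left(6^{2} + 9\right) \left(-12\right) = 2 \left(36 + 9\right) \left(-12\right) = 2 \cdot 45 \left(-12\right) = 90 \left(-12\right) = -1080$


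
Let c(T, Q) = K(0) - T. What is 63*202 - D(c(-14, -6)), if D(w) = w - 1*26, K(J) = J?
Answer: 12738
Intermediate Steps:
c(T, Q) = -T (c(T, Q) = 0 - T = -T)
D(w) = -26 + w (D(w) = w - 26 = -26 + w)
63*202 - D(c(-14, -6)) = 63*202 - (-26 - 1*(-14)) = 12726 - (-26 + 14) = 12726 - 1*(-12) = 12726 + 12 = 12738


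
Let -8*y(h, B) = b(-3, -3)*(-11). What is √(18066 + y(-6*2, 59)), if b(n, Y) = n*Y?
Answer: √289254/4 ≈ 134.46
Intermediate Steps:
b(n, Y) = Y*n
y(h, B) = 99/8 (y(h, B) = -(-3*(-3))*(-11)/8 = -9*(-11)/8 = -⅛*(-99) = 99/8)
√(18066 + y(-6*2, 59)) = √(18066 + 99/8) = √(144627/8) = √289254/4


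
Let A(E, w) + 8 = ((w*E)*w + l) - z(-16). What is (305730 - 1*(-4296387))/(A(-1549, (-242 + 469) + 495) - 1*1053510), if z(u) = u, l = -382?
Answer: -1534039/269507600 ≈ -0.0056920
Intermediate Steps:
A(E, w) = -374 + E*w**2 (A(E, w) = -8 + (((w*E)*w - 382) - 1*(-16)) = -8 + (((E*w)*w - 382) + 16) = -8 + ((E*w**2 - 382) + 16) = -8 + ((-382 + E*w**2) + 16) = -8 + (-366 + E*w**2) = -374 + E*w**2)
(305730 - 1*(-4296387))/(A(-1549, (-242 + 469) + 495) - 1*1053510) = (305730 - 1*(-4296387))/((-374 - 1549*((-242 + 469) + 495)**2) - 1*1053510) = (305730 + 4296387)/((-374 - 1549*(227 + 495)**2) - 1053510) = 4602117/((-374 - 1549*722**2) - 1053510) = 4602117/((-374 - 1549*521284) - 1053510) = 4602117/((-374 - 807468916) - 1053510) = 4602117/(-807469290 - 1053510) = 4602117/(-808522800) = 4602117*(-1/808522800) = -1534039/269507600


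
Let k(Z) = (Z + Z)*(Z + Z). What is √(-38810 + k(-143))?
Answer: √42986 ≈ 207.33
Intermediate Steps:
k(Z) = 4*Z² (k(Z) = (2*Z)*(2*Z) = 4*Z²)
√(-38810 + k(-143)) = √(-38810 + 4*(-143)²) = √(-38810 + 4*20449) = √(-38810 + 81796) = √42986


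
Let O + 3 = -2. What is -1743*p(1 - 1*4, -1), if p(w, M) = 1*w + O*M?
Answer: -3486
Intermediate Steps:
O = -5 (O = -3 - 2 = -5)
p(w, M) = w - 5*M (p(w, M) = 1*w - 5*M = w - 5*M)
-1743*p(1 - 1*4, -1) = -1743*((1 - 1*4) - 5*(-1)) = -1743*((1 - 4) + 5) = -1743*(-3 + 5) = -1743*2 = -3486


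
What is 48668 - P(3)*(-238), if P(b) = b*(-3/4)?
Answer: 96265/2 ≈ 48133.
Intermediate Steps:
P(b) = -3*b/4 (P(b) = b*(-3*¼) = b*(-¾) = -3*b/4)
48668 - P(3)*(-238) = 48668 - (-¾*3)*(-238) = 48668 - (-9)*(-238)/4 = 48668 - 1*1071/2 = 48668 - 1071/2 = 96265/2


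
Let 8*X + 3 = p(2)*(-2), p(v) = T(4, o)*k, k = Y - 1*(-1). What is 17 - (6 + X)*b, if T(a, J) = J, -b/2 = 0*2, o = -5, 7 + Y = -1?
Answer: 17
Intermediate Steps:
Y = -8 (Y = -7 - 1 = -8)
b = 0 (b = -0*2 = -2*0 = 0)
k = -7 (k = -8 - 1*(-1) = -8 + 1 = -7)
p(v) = 35 (p(v) = -5*(-7) = 35)
X = -73/8 (X = -3/8 + (35*(-2))/8 = -3/8 + (⅛)*(-70) = -3/8 - 35/4 = -73/8 ≈ -9.1250)
17 - (6 + X)*b = 17 - (6 - 73/8)*0 = 17 - (-25)*0/8 = 17 - 1*0 = 17 + 0 = 17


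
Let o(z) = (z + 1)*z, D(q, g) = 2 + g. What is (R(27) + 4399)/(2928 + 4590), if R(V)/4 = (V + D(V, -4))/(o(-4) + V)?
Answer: 137/234 ≈ 0.58547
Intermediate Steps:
o(z) = z*(1 + z) (o(z) = (1 + z)*z = z*(1 + z))
R(V) = 4*(-2 + V)/(12 + V) (R(V) = 4*((V + (2 - 4))/(-4*(1 - 4) + V)) = 4*((V - 2)/(-4*(-3) + V)) = 4*((-2 + V)/(12 + V)) = 4*(-2 + V)/(12 + V))
(R(27) + 4399)/(2928 + 4590) = (4*(-2 + 27)/(12 + 27) + 4399)/(2928 + 4590) = (4*25/39 + 4399)/7518 = (4*(1/39)*25 + 4399)*(1/7518) = (100/39 + 4399)*(1/7518) = (171661/39)*(1/7518) = 137/234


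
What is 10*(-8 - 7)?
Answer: -150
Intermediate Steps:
10*(-8 - 7) = 10*(-15) = -150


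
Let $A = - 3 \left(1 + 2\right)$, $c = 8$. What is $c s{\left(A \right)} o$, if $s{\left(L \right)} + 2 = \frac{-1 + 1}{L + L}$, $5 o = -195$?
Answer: $624$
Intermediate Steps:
$o = -39$ ($o = \frac{1}{5} \left(-195\right) = -39$)
$A = -9$ ($A = \left(-3\right) 3 = -9$)
$s{\left(L \right)} = -2$ ($s{\left(L \right)} = -2 + \frac{-1 + 1}{L + L} = -2 + \frac{0}{2 L} = -2 + 0 \frac{1}{2 L} = -2 + 0 = -2$)
$c s{\left(A \right)} o = 8 \left(-2\right) \left(-39\right) = \left(-16\right) \left(-39\right) = 624$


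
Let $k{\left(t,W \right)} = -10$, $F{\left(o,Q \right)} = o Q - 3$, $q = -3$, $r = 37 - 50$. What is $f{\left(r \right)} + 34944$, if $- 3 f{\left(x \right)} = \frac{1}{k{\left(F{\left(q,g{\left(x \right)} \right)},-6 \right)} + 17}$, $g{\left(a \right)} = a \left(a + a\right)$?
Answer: $\frac{733823}{21} \approx 34944.0$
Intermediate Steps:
$r = -13$ ($r = 37 - 50 = -13$)
$g{\left(a \right)} = 2 a^{2}$ ($g{\left(a \right)} = a 2 a = 2 a^{2}$)
$F{\left(o,Q \right)} = -3 + Q o$ ($F{\left(o,Q \right)} = Q o - 3 = -3 + Q o$)
$f{\left(x \right)} = - \frac{1}{21}$ ($f{\left(x \right)} = - \frac{1}{3 \left(-10 + 17\right)} = - \frac{1}{3 \cdot 7} = \left(- \frac{1}{3}\right) \frac{1}{7} = - \frac{1}{21}$)
$f{\left(r \right)} + 34944 = - \frac{1}{21} + 34944 = \frac{733823}{21}$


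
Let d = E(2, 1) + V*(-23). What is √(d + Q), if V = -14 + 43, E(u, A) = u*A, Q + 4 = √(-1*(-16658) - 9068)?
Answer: √(-669 + √7590) ≈ 24.122*I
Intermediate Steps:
Q = -4 + √7590 (Q = -4 + √(-1*(-16658) - 9068) = -4 + √(16658 - 9068) = -4 + √7590 ≈ 83.121)
E(u, A) = A*u
V = 29
d = -665 (d = 1*2 + 29*(-23) = 2 - 667 = -665)
√(d + Q) = √(-665 + (-4 + √7590)) = √(-669 + √7590)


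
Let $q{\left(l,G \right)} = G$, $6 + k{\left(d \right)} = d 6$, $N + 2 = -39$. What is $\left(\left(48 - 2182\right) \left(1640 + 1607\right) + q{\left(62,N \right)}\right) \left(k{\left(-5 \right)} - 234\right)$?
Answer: $1870867530$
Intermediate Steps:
$N = -41$ ($N = -2 - 39 = -41$)
$k{\left(d \right)} = -6 + 6 d$ ($k{\left(d \right)} = -6 + d 6 = -6 + 6 d$)
$\left(\left(48 - 2182\right) \left(1640 + 1607\right) + q{\left(62,N \right)}\right) \left(k{\left(-5 \right)} - 234\right) = \left(\left(48 - 2182\right) \left(1640 + 1607\right) - 41\right) \left(\left(-6 + 6 \left(-5\right)\right) - 234\right) = \left(\left(-2134\right) 3247 - 41\right) \left(\left(-6 - 30\right) - 234\right) = \left(-6929098 - 41\right) \left(-36 - 234\right) = \left(-6929139\right) \left(-270\right) = 1870867530$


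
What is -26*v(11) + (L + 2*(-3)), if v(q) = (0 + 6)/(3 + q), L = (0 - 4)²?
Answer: -8/7 ≈ -1.1429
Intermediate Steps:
L = 16 (L = (-4)² = 16)
v(q) = 6/(3 + q)
-26*v(11) + (L + 2*(-3)) = -156/(3 + 11) + (16 + 2*(-3)) = -156/14 + (16 - 6) = -156/14 + 10 = -26*3/7 + 10 = -78/7 + 10 = -8/7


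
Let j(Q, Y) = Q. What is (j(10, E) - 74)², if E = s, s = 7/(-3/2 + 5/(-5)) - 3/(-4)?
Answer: 4096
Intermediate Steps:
s = -41/20 (s = 7/(-3*½ + 5*(-⅕)) - 3*(-¼) = 7/(-3/2 - 1) + ¾ = 7/(-5/2) + ¾ = 7*(-⅖) + ¾ = -14/5 + ¾ = -41/20 ≈ -2.0500)
E = -41/20 ≈ -2.0500
(j(10, E) - 74)² = (10 - 74)² = (-64)² = 4096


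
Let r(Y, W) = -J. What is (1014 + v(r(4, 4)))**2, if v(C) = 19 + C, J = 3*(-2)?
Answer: 1079521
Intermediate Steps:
J = -6
r(Y, W) = 6 (r(Y, W) = -1*(-6) = 6)
(1014 + v(r(4, 4)))**2 = (1014 + (19 + 6))**2 = (1014 + 25)**2 = 1039**2 = 1079521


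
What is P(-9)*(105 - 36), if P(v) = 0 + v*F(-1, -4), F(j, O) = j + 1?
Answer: 0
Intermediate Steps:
F(j, O) = 1 + j
P(v) = 0 (P(v) = 0 + v*(1 - 1) = 0 + v*0 = 0 + 0 = 0)
P(-9)*(105 - 36) = 0*(105 - 36) = 0*69 = 0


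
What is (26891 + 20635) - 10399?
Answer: 37127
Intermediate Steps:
(26891 + 20635) - 10399 = 47526 - 10399 = 37127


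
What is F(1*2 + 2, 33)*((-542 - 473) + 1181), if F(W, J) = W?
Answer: 664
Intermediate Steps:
F(1*2 + 2, 33)*((-542 - 473) + 1181) = (1*2 + 2)*((-542 - 473) + 1181) = (2 + 2)*(-1015 + 1181) = 4*166 = 664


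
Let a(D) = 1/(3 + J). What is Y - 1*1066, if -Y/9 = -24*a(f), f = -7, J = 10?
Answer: -13642/13 ≈ -1049.4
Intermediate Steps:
a(D) = 1/13 (a(D) = 1/(3 + 10) = 1/13)
Y = 216/13 (Y = -(-216)/13 = -9*(-24/13) = 216/13 ≈ 16.615)
Y - 1*1066 = 216/13 - 1*1066 = 216/13 - 1066 = -13642/13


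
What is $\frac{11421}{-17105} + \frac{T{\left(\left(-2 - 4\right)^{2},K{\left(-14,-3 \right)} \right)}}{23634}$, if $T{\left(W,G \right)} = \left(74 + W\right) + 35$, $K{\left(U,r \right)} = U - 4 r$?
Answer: $- \frac{267443689}{404259570} \approx -0.66156$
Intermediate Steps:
$T{\left(W,G \right)} = 109 + W$
$\frac{11421}{-17105} + \frac{T{\left(\left(-2 - 4\right)^{2},K{\left(-14,-3 \right)} \right)}}{23634} = \frac{11421}{-17105} + \frac{109 + \left(-2 - 4\right)^{2}}{23634} = 11421 \left(- \frac{1}{17105}\right) + \left(109 + \left(-6\right)^{2}\right) \frac{1}{23634} = - \frac{11421}{17105} + \left(109 + 36\right) \frac{1}{23634} = - \frac{11421}{17105} + 145 \cdot \frac{1}{23634} = - \frac{11421}{17105} + \frac{145}{23634} = - \frac{267443689}{404259570}$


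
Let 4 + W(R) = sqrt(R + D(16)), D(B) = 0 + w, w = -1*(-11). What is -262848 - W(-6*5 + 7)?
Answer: -262844 - 2*I*sqrt(3) ≈ -2.6284e+5 - 3.4641*I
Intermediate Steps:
w = 11
D(B) = 11 (D(B) = 0 + 11 = 11)
W(R) = -4 + sqrt(11 + R) (W(R) = -4 + sqrt(R + 11) = -4 + sqrt(11 + R))
-262848 - W(-6*5 + 7) = -262848 - (-4 + sqrt(11 + (-6*5 + 7))) = -262848 - (-4 + sqrt(11 + (-30 + 7))) = -262848 - (-4 + sqrt(11 - 23)) = -262848 - (-4 + sqrt(-12)) = -262848 - (-4 + 2*I*sqrt(3)) = -262848 + (4 - 2*I*sqrt(3)) = -262844 - 2*I*sqrt(3)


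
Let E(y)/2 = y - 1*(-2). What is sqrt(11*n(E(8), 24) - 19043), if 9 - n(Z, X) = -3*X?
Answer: 2*I*sqrt(4538) ≈ 134.73*I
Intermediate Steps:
E(y) = 4 + 2*y (E(y) = 2*(y - 1*(-2)) = 2*(y + 2) = 2*(2 + y) = 4 + 2*y)
n(Z, X) = 9 + 3*X (n(Z, X) = 9 - (-3)*X = 9 + 3*X)
sqrt(11*n(E(8), 24) - 19043) = sqrt(11*(9 + 3*24) - 19043) = sqrt(11*(9 + 72) - 19043) = sqrt(11*81 - 19043) = sqrt(891 - 19043) = sqrt(-18152) = 2*I*sqrt(4538)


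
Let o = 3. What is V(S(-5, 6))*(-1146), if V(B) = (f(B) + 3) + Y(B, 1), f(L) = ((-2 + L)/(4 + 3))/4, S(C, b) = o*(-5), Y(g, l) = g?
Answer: 202269/14 ≈ 14448.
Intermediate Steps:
S(C, b) = -15 (S(C, b) = 3*(-5) = -15)
f(L) = -1/14 + L/28 (f(L) = ((-2 + L)/7)*(1/4) = ((-2 + L)*(1/7))*(1/4) = (-2/7 + L/7)*(1/4) = -1/14 + L/28)
V(B) = 41/14 + 29*B/28 (V(B) = ((-1/14 + B/28) + 3) + B = (41/14 + B/28) + B = 41/14 + 29*B/28)
V(S(-5, 6))*(-1146) = (41/14 + (29/28)*(-15))*(-1146) = (41/14 - 435/28)*(-1146) = -353/28*(-1146) = 202269/14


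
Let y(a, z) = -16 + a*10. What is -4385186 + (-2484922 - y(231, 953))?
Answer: -6872402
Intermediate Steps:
y(a, z) = -16 + 10*a
-4385186 + (-2484922 - y(231, 953)) = -4385186 + (-2484922 - (-16 + 10*231)) = -4385186 + (-2484922 - (-16 + 2310)) = -4385186 + (-2484922 - 1*2294) = -4385186 + (-2484922 - 2294) = -4385186 - 2487216 = -6872402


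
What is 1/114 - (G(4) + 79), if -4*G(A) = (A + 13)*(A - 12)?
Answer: -12881/114 ≈ -112.99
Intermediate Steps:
G(A) = -(-12 + A)*(13 + A)/4 (G(A) = -(A + 13)*(A - 12)/4 = -(13 + A)*(-12 + A)/4 = -(-12 + A)*(13 + A)/4)
1/114 - (G(4) + 79) = 1/114 - ((39 - ¼*4 - ¼*4²) + 79) = 1/114 - ((39 - 1 - ¼*16) + 79) = 1/114 - ((39 - 1 - 4) + 79) = 1/114 - (34 + 79) = 1/114 - 1*113 = 1/114 - 113 = -12881/114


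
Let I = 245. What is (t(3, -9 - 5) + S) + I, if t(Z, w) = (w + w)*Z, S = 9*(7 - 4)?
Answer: 188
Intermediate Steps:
S = 27 (S = 9*3 = 27)
t(Z, w) = 2*Z*w (t(Z, w) = (2*w)*Z = 2*Z*w)
(t(3, -9 - 5) + S) + I = (2*3*(-9 - 5) + 27) + 245 = (2*3*(-14) + 27) + 245 = (-84 + 27) + 245 = -57 + 245 = 188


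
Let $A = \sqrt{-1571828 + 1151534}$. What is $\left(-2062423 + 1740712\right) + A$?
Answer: $-321711 + i \sqrt{420294} \approx -3.2171 \cdot 10^{5} + 648.3 i$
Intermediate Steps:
$A = i \sqrt{420294}$ ($A = \sqrt{-420294} = i \sqrt{420294} \approx 648.3 i$)
$\left(-2062423 + 1740712\right) + A = \left(-2062423 + 1740712\right) + i \sqrt{420294} = -321711 + i \sqrt{420294}$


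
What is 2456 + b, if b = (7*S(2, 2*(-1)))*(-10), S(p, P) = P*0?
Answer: 2456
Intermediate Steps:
S(p, P) = 0
b = 0 (b = (7*0)*(-10) = 0*(-10) = 0)
2456 + b = 2456 + 0 = 2456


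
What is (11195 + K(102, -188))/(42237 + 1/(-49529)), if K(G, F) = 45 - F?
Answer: 141504353/522989093 ≈ 0.27057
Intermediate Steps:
(11195 + K(102, -188))/(42237 + 1/(-49529)) = (11195 + (45 - 1*(-188)))/(42237 + 1/(-49529)) = (11195 + (45 + 188))/(42237 - 1/49529) = (11195 + 233)/(2091956372/49529) = 11428*(49529/2091956372) = 141504353/522989093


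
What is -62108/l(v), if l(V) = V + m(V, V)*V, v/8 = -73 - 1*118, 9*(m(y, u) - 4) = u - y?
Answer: 15527/1910 ≈ 8.1293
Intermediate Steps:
m(y, u) = 4 - y/9 + u/9 (m(y, u) = 4 + (u - y)/9 = 4 + (-y/9 + u/9) = 4 - y/9 + u/9)
v = -1528 (v = 8*(-73 - 1*118) = 8*(-73 - 118) = 8*(-191) = -1528)
l(V) = 5*V (l(V) = V + (4 - V/9 + V/9)*V = V + 4*V = 5*V)
-62108/l(v) = -62108/(5*(-1528)) = -62108/(-7640) = -62108*(-1/7640) = 15527/1910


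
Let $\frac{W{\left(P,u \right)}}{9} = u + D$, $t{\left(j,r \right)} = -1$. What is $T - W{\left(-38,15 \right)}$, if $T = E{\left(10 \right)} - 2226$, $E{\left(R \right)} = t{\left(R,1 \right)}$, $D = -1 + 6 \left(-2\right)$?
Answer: $-2245$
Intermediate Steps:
$D = -13$ ($D = -1 - 12 = -13$)
$E{\left(R \right)} = -1$
$W{\left(P,u \right)} = -117 + 9 u$ ($W{\left(P,u \right)} = 9 \left(u - 13\right) = 9 \left(-13 + u\right) = -117 + 9 u$)
$T = -2227$ ($T = -1 - 2226 = -2227$)
$T - W{\left(-38,15 \right)} = -2227 - \left(-117 + 9 \cdot 15\right) = -2227 - \left(-117 + 135\right) = -2227 - 18 = -2245$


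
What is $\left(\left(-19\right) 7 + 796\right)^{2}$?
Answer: $439569$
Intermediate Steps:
$\left(\left(-19\right) 7 + 796\right)^{2} = \left(-133 + 796\right)^{2} = 663^{2} = 439569$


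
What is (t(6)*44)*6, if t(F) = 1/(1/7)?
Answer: 1848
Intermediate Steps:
t(F) = 7 (t(F) = 1/(⅐) = 7)
(t(6)*44)*6 = (7*44)*6 = 308*6 = 1848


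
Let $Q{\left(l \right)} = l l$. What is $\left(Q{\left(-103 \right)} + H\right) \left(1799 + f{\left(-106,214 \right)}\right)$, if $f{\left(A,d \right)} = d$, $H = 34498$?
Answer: $90800391$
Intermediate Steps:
$Q{\left(l \right)} = l^{2}$
$\left(Q{\left(-103 \right)} + H\right) \left(1799 + f{\left(-106,214 \right)}\right) = \left(\left(-103\right)^{2} + 34498\right) \left(1799 + 214\right) = \left(10609 + 34498\right) 2013 = 45107 \cdot 2013 = 90800391$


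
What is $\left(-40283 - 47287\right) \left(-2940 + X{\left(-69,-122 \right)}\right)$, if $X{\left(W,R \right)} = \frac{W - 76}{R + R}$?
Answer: $\frac{31403258775}{122} \approx 2.574 \cdot 10^{8}$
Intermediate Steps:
$X{\left(W,R \right)} = \frac{-76 + W}{2 R}$
$\left(-40283 - 47287\right) \left(-2940 + X{\left(-69,-122 \right)}\right) = \left(-40283 - 47287\right) \left(-2940 + \frac{-76 - 69}{2 \left(-122\right)}\right) = - 87570 \left(-2940 + \frac{1}{2} \left(- \frac{1}{122}\right) \left(-145\right)\right) = - 87570 \left(-2940 + \frac{145}{244}\right) = \left(-87570\right) \left(- \frac{717215}{244}\right) = \frac{31403258775}{122}$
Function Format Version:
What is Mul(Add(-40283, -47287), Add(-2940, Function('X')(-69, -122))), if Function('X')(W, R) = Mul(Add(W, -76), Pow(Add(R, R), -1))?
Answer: Rational(31403258775, 122) ≈ 2.5740e+8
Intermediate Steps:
Function('X')(W, R) = Mul(Rational(1, 2), Pow(R, -1), Add(-76, W)) (Function('X')(W, R) = Mul(Add(-76, W), Pow(Mul(2, R), -1)) = Mul(Add(-76, W), Mul(Rational(1, 2), Pow(R, -1))) = Mul(Rational(1, 2), Pow(R, -1), Add(-76, W)))
Mul(Add(-40283, -47287), Add(-2940, Function('X')(-69, -122))) = Mul(Add(-40283, -47287), Add(-2940, Mul(Rational(1, 2), Pow(-122, -1), Add(-76, -69)))) = Mul(-87570, Add(-2940, Mul(Rational(1, 2), Rational(-1, 122), -145))) = Mul(-87570, Add(-2940, Rational(145, 244))) = Mul(-87570, Rational(-717215, 244)) = Rational(31403258775, 122)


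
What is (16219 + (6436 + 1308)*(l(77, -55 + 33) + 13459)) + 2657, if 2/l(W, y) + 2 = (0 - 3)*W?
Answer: 24289156188/233 ≈ 1.0425e+8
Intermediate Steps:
l(W, y) = 2/(-2 - 3*W) (l(W, y) = 2/(-2 + (0 - 3)*W) = 2/(-2 - 3*W))
(16219 + (6436 + 1308)*(l(77, -55 + 33) + 13459)) + 2657 = (16219 + (6436 + 1308)*(-2/(2 + 3*77) + 13459)) + 2657 = (16219 + 7744*(-2/(2 + 231) + 13459)) + 2657 = (16219 + 7744*(-2/233 + 13459)) + 2657 = (16219 + 7744*(3135945/233)) + 2657 = (16219 + 24284758080/233) + 2657 = 24288537107/233 + 2657 = 24289156188/233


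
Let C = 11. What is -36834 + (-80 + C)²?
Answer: -32073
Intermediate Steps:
-36834 + (-80 + C)² = -36834 + (-80 + 11)² = -36834 + (-69)² = -36834 + 4761 = -32073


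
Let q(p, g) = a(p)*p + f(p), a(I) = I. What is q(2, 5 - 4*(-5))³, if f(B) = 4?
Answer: 512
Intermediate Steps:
q(p, g) = 4 + p² (q(p, g) = p*p + 4 = p² + 4 = 4 + p²)
q(2, 5 - 4*(-5))³ = (4 + 2²)³ = (4 + 4)³ = 8³ = 512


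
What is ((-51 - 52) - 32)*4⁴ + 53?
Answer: -34507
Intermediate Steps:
((-51 - 52) - 32)*4⁴ + 53 = (-103 - 32)*256 + 53 = -135*256 + 53 = -34560 + 53 = -34507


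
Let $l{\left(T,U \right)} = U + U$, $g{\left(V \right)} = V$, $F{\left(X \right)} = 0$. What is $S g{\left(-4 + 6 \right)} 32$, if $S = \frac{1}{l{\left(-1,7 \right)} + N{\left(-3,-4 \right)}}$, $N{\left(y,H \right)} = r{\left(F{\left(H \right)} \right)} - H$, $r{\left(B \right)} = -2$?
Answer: $4$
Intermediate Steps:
$l{\left(T,U \right)} = 2 U$
$N{\left(y,H \right)} = -2 - H$
$S = \frac{1}{16}$ ($S = \frac{1}{2 \cdot 7 - -2} = \frac{1}{14 + \left(-2 + 4\right)} = \frac{1}{14 + 2} = \frac{1}{16} \approx 0.0625$)
$S g{\left(-4 + 6 \right)} 32 = \frac{-4 + 6}{16} \cdot 32 = \frac{1}{16} \cdot 2 \cdot 32 = \frac{1}{8} \cdot 32 = 4$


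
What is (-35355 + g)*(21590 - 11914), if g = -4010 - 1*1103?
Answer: -391568368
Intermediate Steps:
g = -5113 (g = -4010 - 1103 = -5113)
(-35355 + g)*(21590 - 11914) = (-35355 - 5113)*(21590 - 11914) = -40468*9676 = -391568368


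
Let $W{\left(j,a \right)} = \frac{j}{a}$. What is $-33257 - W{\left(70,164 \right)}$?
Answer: $- \frac{2727109}{82} \approx -33257.0$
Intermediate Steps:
$-33257 - W{\left(70,164 \right)} = -33257 - \frac{70}{164} = -33257 - 70 \cdot \frac{1}{164} = -33257 - \frac{35}{82} = - \frac{2727109}{82}$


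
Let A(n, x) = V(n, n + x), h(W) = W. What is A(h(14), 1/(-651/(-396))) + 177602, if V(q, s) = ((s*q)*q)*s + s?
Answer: 1476196124/6727 ≈ 2.1944e+5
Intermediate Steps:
V(q, s) = s + q**2*s**2 (V(q, s) = ((q*s)*q)*s + s = (s*q**2)*s + s = q**2*s**2 + s = s + q**2*s**2)
A(n, x) = (1 + n**2*(n + x))*(n + x) (A(n, x) = (n + x)*(1 + (n + x)*n**2) = (n + x)*(1 + n**2*(n + x)) = (1 + n**2*(n + x))*(n + x))
A(h(14), 1/(-651/(-396))) + 177602 = (1 + 14**2*(14 + 1/(-651/(-396))))*(14 + 1/(-651/(-396))) + 177602 = (1 + 196*(14 + 1/(-651*(-1/396))))*(14 + 1/(-651*(-1/396))) + 177602 = (1 + 196*(14 + 1/(217/132)))*(14 + 1/(217/132)) + 177602 = (1 + 196*(14 + 132/217))*(14 + 132/217) + 177602 = (1 + 196*(3170/217))*(3170/217) + 177602 = (1 + 88760/31)*(3170/217) + 177602 = (88791/31)*(3170/217) + 177602 = 281467470/6727 + 177602 = 1476196124/6727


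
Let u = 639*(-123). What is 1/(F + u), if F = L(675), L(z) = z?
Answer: -1/77922 ≈ -1.2833e-5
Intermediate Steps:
F = 675
u = -78597
1/(F + u) = 1/(675 - 78597) = 1/(-77922) = -1/77922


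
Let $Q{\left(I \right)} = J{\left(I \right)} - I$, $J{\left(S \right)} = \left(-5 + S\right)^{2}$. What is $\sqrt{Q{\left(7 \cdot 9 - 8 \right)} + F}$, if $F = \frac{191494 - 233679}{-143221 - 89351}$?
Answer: $\frac{5 \sqrt{1322592135747}}{116286} \approx 49.449$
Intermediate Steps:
$F = \frac{42185}{232572}$ ($F = - \frac{42185}{-232572} = \left(-42185\right) \left(- \frac{1}{232572}\right) = \frac{42185}{232572} \approx 0.18138$)
$Q{\left(I \right)} = \left(-5 + I\right)^{2} - I$
$\sqrt{Q{\left(7 \cdot 9 - 8 \right)} + F} = \sqrt{\left(\left(-5 + \left(7 \cdot 9 - 8\right)\right)^{2} - \left(7 \cdot 9 - 8\right)\right) + \frac{42185}{232572}} = \sqrt{\left(\left(-5 + \left(63 - 8\right)\right)^{2} - \left(63 - 8\right)\right) + \frac{42185}{232572}} = \sqrt{\left(\left(-5 + 55\right)^{2} - 55\right) + \frac{42185}{232572}} = \sqrt{\left(50^{2} - 55\right) + \frac{42185}{232572}} = \sqrt{\left(2500 - 55\right) + \frac{42185}{232572}} = \sqrt{2445 + \frac{42185}{232572}} = \sqrt{\frac{568680725}{232572}} = \frac{5 \sqrt{1322592135747}}{116286}$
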